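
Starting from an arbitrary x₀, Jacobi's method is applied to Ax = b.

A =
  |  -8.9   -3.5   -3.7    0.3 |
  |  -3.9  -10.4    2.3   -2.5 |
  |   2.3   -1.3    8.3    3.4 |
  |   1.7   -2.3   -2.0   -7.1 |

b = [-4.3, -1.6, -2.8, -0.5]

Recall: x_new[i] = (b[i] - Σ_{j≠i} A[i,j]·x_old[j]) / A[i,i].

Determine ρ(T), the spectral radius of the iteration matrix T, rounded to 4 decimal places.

Diagonal D = diag(-8.9, -10.4, 8.3, -7.1); L, U strict lower/upper.
Jacobi T = -D⁻¹(L+U): T[0,1] = -(-3.5)/(-8.9) = -0.3933; T[0,0] = 0.
  T[0,:] = [+0.0000  -0.3933  -0.4157  +0.0337]
  T[1,:] = [-0.3750  +0.0000  +0.2212  -0.2404]
  T[2,:] = [-0.2771  +0.1566  +0.0000  -0.4096]
  T[3,:] = [+0.2394  -0.3239  -0.2817  +0.0000]
|eigenvalues of T|: 0.8418, 0.4876, 0.1931, 0.1931.
spectral radius ρ = 0.8418; 0.8418 < 1 ⇒ converges.

0.8418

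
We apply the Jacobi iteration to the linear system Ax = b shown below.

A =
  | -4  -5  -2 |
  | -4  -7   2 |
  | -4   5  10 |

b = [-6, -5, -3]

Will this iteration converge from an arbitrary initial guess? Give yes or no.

yes

Write A = D+L+U with D = diag(-4, -7, 10).
Jacobi T = -D⁻¹(L+U): T[0,1] = -(-5)/(-4) = -1.2500; T[0,0] = 0.
  T[0,:] = [+0.0000, -1.2500, -0.5000]
  T[1,:] = [-0.5714, +0.0000, +0.2857]
  T[2,:] = [+0.4000, -0.5000, +0.0000]
|λ(T)| sorted: 0.8429, 0.5822, 0.5822.
ρ = 0.8429; 0.8429 < 1, so it converges for any x₀.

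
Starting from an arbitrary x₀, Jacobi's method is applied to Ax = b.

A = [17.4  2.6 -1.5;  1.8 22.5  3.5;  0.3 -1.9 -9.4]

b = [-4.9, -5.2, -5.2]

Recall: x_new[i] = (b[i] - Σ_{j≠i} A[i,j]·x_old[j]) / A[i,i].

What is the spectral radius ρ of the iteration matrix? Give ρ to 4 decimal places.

Split A = D + L + U, D = diag(17.4, 22.5, -9.4).
T_J = -D⁻¹(L+U): T[1,2] = -(3.5)/(22.5) = -0.1556; T[1,1] = 0.
  T[0,:] = [+0.0000 -0.1494 +0.0862]
  T[1,:] = [-0.0800 +0.0000 -0.1556]
  T[2,:] = [+0.0319 -0.2021 +0.0000]
moduli |λ_i(T)| = 0.2350, 0.1862, 0.0488.
ρ = 0.2350; 0.2350 < 1 ⇒ converges.

0.2350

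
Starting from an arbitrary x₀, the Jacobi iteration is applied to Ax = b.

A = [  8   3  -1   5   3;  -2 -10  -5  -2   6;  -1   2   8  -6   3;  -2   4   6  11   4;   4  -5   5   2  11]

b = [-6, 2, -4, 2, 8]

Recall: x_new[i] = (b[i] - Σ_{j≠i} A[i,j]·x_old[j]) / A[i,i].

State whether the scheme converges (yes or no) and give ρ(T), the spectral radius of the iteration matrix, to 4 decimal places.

no, ρ = 1.1416

A = D + L + U where D = diag(8, -10, 8, 11, 11).
T_J = -D⁻¹(L+U): T[3,0] = -(-2)/(11) = +0.1818; T[3,3] = 0.
  T[0,:] = [+0.0000  -0.3750  +0.1250  -0.6250  -0.3750]
  T[1,:] = [-0.2000  +0.0000  -0.5000  -0.2000  +0.6000]
  T[2,:] = [+0.1250  -0.2500  +0.0000  +0.7500  -0.3750]
  T[3,:] = [+0.1818  -0.3636  -0.5455  +0.0000  -0.3636]
  T[4,:] = [-0.3636  +0.4545  -0.4545  -0.1818  +0.0000]
|roots of det(T-λI)|: 1.1416, 0.6900, 0.6900, 0.5367, 0.3158.
spectral radius ρ = 1.1416; 1.1416 > 1, so it fails to converge.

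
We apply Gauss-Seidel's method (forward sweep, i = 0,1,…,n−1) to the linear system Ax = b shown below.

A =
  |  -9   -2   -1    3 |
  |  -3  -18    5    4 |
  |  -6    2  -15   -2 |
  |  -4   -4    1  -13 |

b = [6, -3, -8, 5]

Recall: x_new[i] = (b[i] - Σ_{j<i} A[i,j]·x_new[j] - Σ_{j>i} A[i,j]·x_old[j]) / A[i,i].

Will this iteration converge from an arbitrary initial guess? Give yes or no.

Split A = D + L + U, D = diag(-9, -18, -15, -13).
GS T = -(D+L)⁻¹U: row 0 first, T[0,1] = -(-2)/(-9) = -0.2222; later rows by forward substitution.
  T[0,:] = [+0.0000  -0.2222  -0.1111  +0.3333]
  T[1,:] = [+0.0000  +0.0370  +0.2963  +0.1667]
  T[2,:] = [+0.0000  +0.0938  +0.0840  -0.2444]
  T[3,:] = [+0.0000  +0.0642  -0.0505  -0.1726]
|λ(T)| sorted: 0.3044, 0.2139, 0.0389, 0.0000.
ρ = 0.3044; 0.3044 < 1 ⇒ converges.

yes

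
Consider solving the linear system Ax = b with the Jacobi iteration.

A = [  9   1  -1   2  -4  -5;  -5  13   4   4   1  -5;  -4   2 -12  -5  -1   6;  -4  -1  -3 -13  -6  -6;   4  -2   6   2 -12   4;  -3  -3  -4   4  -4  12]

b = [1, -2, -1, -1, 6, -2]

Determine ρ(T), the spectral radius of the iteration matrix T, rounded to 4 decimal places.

Write A = D+L+U with D = diag(9, 13, -12, -13, -12, 12).
T_J = -D⁻¹(L+U): T[3,5] = -(-6)/(-13) = -0.4615; T[3,3] = 0.
  T[0,:] = [+0.0000 -0.1111 +0.1111 -0.2222 +0.4444 +0.5556]
  T[1,:] = [+0.3846 +0.0000 -0.3077 -0.3077 -0.0769 +0.3846]
  T[2,:] = [-0.3333 +0.1667 +0.0000 -0.4167 -0.0833 +0.5000]
  T[3,:] = [-0.3077 -0.0769 -0.2308 +0.0000 -0.4615 -0.4615]
  T[4,:] = [+0.3333 -0.1667 +0.5000 +0.1667 +0.0000 +0.3333]
  T[5,:] = [+0.2500 +0.2500 +0.3333 -0.3333 +0.3333 +0.0000]
eigenvalue magnitudes: 1.1456, 0.5311, 0.5311, 0.4938, 0.4938, 0.3299.
ρ(T) = max|λ| = 1.1456; 1.1456 > 1, so it fails to converge.

1.1456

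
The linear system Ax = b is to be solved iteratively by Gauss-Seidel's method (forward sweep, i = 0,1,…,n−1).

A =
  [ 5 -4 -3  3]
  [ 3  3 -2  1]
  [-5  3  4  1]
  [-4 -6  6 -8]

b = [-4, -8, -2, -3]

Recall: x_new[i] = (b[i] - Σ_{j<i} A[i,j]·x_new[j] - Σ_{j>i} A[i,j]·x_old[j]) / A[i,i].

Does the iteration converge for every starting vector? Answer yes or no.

no

Split A = D + L + U, D = diag(5, 3, 4, -8).
T_GS = -(D+L)⁻¹U: row 0 first, T[0,1] = -(-4)/(5) = +0.8000; later rows by forward substitution.
  T[0,:] = [+0.0000, +0.8000, +0.6000, -0.6000]
  T[1,:] = [+0.0000, -0.8000, +0.0667, +0.2667]
  T[2,:] = [+0.0000, +1.6000, +0.7000, -1.2000]
  T[3,:] = [+0.0000, +1.4000, +0.1750, -0.8000]
eigenvalue magnitudes: 1.4013, 0.5829, 0.0816, 0.0000.
ρ = 1.4013; 1.4013 > 1 ⇒ diverges.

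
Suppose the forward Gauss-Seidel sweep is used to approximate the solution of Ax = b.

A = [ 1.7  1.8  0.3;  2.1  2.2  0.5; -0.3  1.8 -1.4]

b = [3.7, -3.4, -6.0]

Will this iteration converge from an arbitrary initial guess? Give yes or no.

yes

Write A = D+L+U with D = diag(1.7, 2.2, -1.4).
GS T = -(D+L)⁻¹U: row 0 first, T[0,1] = -(1.8)/(1.7) = -1.0588; later rows by forward substitution.
  T[0,:] = [+0.0000, -1.0588, -0.1765]
  T[1,:] = [+0.0000, +1.0107, -0.0588]
  T[2,:] = [+0.0000, +1.5264, -0.0378]
|roots of det(T-λI)|: 0.9166, 0.0563, 0.0000.
ρ(T) = max|λ| = 0.9166; 0.9166 < 1 ⇒ converges.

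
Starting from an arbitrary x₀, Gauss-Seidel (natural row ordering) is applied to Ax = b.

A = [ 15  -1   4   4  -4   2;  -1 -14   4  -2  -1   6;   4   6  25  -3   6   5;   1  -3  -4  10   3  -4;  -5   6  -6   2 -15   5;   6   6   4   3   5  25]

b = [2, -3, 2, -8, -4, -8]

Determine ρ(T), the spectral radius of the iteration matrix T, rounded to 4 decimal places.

A = D + L + U where D = diag(15, -14, 25, 10, -15, 25).
T_GS = -(D+L)⁻¹U: row 0 first, T[0,2] = -(4)/(15) = -0.2667; later rows by forward substitution.
  T[0,:] = [+0.0000 +0.0667 -0.2667 -0.2667 +0.2667 -0.1333]
  T[1,:] = [+0.0000 -0.0048 +0.3048 -0.1238 -0.0905 +0.4381]
  T[2,:] = [+0.0000 -0.0095 -0.0305 +0.1924 -0.2610 -0.2838]
  T[3,:] = [+0.0000 -0.0119 +0.1059 +0.0665 -0.4582 +0.4312]
  T[4,:] = [+0.0000 -0.0219 +0.2371 -0.0287 -0.0818 +0.7240]
  T[5,:] = [+0.0000 -0.0075 -0.0644 +0.0607 +0.0708 -0.2243]
|eigenvalues of T|: 0.5286, 0.2597, 0.2597, 0.0716, 0.0215, 0.0000.
spectral radius ρ = 0.5286; 0.5286 < 1 ⇒ converges.

0.5286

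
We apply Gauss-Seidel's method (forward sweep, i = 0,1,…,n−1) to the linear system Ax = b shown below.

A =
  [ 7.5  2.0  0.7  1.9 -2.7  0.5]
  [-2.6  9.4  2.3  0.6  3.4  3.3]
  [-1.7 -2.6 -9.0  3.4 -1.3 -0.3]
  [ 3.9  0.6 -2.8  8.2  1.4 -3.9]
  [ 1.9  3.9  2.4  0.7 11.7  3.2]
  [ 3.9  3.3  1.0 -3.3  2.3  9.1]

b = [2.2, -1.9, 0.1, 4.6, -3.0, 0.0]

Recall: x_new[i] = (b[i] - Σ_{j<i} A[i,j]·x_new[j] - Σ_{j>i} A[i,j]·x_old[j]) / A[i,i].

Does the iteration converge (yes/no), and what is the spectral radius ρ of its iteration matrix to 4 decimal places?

yes, ρ = 0.7425

Let D = diag(7.5, 9.4, -9, 8.2, 11.7, 9.1); L, U the strict triangles.
Gauss-Seidel: T = -(D+L)⁻¹U, row 0 first, T[0,1] = -(2)/(7.5) = -0.2667; later rows by forward substitution.
  T[0,:] = [+0.0000 -0.2667 -0.0933 -0.2533 +0.3600 -0.0667]
  T[1,:] = [+0.0000 -0.0738 -0.2705 -0.1339 -0.2621 -0.3695]
  T[2,:] = [+0.0000 +0.0717 +0.0958 +0.4643 -0.1367 +0.0860]
  T[3,:] = [+0.0000 +0.1567 +0.0969 +0.2888 -0.3695 +0.5637]
  T[4,:] = [+0.0000 +0.0438 +0.0799 -0.0268 +0.0791 -0.1909]
  T[5,:] = [+0.0000 +0.1789 +0.1425 +0.2176 -0.1982 +0.4058]
|eigenvalues of T|: 0.7425, 0.2416, 0.2416, 0.1598, 0.0712, 0.0000.
ρ = 0.7425; 0.7425 < 1 ⇒ converges.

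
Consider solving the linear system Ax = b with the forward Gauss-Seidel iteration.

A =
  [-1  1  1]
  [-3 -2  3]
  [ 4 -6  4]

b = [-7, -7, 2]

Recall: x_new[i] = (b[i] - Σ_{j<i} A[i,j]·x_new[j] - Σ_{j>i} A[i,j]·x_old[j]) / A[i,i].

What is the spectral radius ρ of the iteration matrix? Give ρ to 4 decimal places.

1.5000

Let D = diag(-1, -2, 4); L, U the strict triangles.
GS T = -(D+L)⁻¹U: row 0 first, T[0,1] = -(1)/(-1) = +1.0000; later rows by forward substitution.
  T[0,:] = [+0.0000 +1.0000 +1.0000]
  T[1,:] = [+0.0000 -1.5000 -0.0000]
  T[2,:] = [+0.0000 -3.2500 -1.0000]
eigenvalue magnitudes: 1.5000, 1.0000, 0.0000.
ρ(T) = max|λ| = 1.5000; 1.5000 > 1, so it fails to converge.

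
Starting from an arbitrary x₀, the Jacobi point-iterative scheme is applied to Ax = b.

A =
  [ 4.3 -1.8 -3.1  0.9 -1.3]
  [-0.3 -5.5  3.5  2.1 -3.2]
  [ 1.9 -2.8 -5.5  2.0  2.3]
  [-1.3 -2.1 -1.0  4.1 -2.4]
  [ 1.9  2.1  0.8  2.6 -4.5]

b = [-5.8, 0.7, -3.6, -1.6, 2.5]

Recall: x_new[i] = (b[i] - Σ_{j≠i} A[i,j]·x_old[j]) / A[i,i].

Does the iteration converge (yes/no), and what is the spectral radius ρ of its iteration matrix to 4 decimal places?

Write A = D+L+U with D = diag(4.3, -5.5, -5.5, 4.1, -4.5).
Jacobi: T = -D⁻¹(L+U), T[3,0] = -(-1.3)/(4.1) = +0.3171; T[3,3] = 0.
  T[0,:] = [+0.0000  +0.4186  +0.7209  -0.2093  +0.3023]
  T[1,:] = [-0.0545  +0.0000  +0.6364  +0.3818  -0.5818]
  T[2,:] = [+0.3455  -0.5091  +0.0000  +0.3636  +0.4182]
  T[3,:] = [+0.3171  +0.5122  +0.2439  +0.0000  +0.5854]
  T[4,:] = [+0.4222  +0.4667  +0.1778  +0.5778  +0.0000]
|λ(T)| sorted: 1.1218, 0.7600, 0.7600, 0.7229, 0.0095.
ρ = 1.1218; 1.1218 > 1 ⇒ diverges.

no, ρ = 1.1218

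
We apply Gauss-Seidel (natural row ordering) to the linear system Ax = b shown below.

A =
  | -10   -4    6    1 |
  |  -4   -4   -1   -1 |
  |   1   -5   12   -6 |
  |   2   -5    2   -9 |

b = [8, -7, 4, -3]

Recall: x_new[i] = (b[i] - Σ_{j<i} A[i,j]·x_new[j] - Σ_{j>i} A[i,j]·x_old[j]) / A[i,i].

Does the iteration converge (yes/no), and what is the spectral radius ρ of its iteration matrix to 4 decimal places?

yes, ρ = 0.6938

A = D + L + U where D = diag(-10, -4, 12, -9).
Gauss-Seidel: T = -(D+L)⁻¹U, row 0 first, T[0,3] = -(1)/(-10) = +0.1000; later rows by forward substitution.
  T[0,:] = [+0.0000  -0.4000  +0.6000  +0.1000]
  T[1,:] = [+0.0000  +0.4000  -0.8500  -0.3500]
  T[2,:] = [+0.0000  +0.2000  -0.4042  +0.3458]
  T[3,:] = [+0.0000  -0.2667  +0.5157  +0.2935]
|eigenvalues of T|: 0.6938, 0.3599, 0.0445, 0.0000.
spectral radius ρ = 0.6938; 0.6938 < 1 ⇒ converges.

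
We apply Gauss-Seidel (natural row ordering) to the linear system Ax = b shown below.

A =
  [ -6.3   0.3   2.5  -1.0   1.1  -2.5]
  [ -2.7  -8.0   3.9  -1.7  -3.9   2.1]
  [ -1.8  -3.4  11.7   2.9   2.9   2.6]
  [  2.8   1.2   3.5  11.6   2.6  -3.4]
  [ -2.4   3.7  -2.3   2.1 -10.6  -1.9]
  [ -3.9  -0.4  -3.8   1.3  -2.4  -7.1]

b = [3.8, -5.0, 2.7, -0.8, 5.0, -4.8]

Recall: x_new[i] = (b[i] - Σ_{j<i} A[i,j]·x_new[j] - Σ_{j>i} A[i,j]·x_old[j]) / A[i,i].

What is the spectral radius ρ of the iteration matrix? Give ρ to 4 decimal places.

Diagonal D = diag(-6.3, -8, 11.7, 11.6, -10.6, -7.1); L, U strict lower/upper.
GS T = -(D+L)⁻¹U: row 0 first, T[0,2] = -(2.5)/(-6.3) = +0.3968; later rows by forward substitution.
  T[0,:] = [+0.0000, +0.0476, +0.3968, -0.1587, +0.1746, -0.3968]
  T[1,:] = [+0.0000, -0.0161, +0.3536, -0.1589, -0.5464, +0.3964]
  T[2,:] = [+0.0000, +0.0027, +0.1638, -0.3185, -0.3798, -0.1681]
  T[3,:] = [+0.0000, -0.0106, -0.1818, +0.1508, -0.0952, +0.3986]
  T[4,:] = [+0.0000, -0.0191, -0.0380, +0.0794, -0.1667, +0.1644]
  T[5,:] = [+0.0000, -0.0222, -0.3460, +0.2674, +0.1771, +0.3030]
|λ(T)| sorted: 0.8249, 0.2188, 0.2188, 0.0567, 0.0567, 0.0000.
spectral radius ρ = 0.8249; 0.8249 < 1, so it converges for any x₀.

0.8249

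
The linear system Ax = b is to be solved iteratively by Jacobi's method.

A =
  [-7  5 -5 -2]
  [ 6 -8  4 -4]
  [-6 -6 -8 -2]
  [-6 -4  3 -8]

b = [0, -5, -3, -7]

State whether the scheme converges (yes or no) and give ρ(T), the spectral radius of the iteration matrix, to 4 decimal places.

no, ρ = 1.3195

Split A = D + L + U, D = diag(-7, -8, -8, -8).
Jacobi: T = -D⁻¹(L+U), T[1,0] = -(6)/(-8) = +0.7500; T[1,1] = 0.
  T[0,:] = [+0.0000, +0.7143, -0.7143, -0.2857]
  T[1,:] = [+0.7500, +0.0000, +0.5000, -0.5000]
  T[2,:] = [-0.7500, -0.7500, +0.0000, -0.2500]
  T[3,:] = [-0.7500, -0.5000, +0.3750, +0.0000]
eigenvalue magnitudes: 1.3195, 0.8452, 0.5227, 0.5227.
ρ = 1.3195; 1.3195 > 1: divergent.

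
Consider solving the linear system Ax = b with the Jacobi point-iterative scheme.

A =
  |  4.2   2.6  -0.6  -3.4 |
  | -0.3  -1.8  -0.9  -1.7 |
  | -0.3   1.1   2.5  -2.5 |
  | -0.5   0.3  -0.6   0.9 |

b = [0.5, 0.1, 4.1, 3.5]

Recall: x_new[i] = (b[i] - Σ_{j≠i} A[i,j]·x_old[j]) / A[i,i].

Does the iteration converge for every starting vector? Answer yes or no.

no

Write A = D+L+U with D = diag(4.2, -1.8, 2.5, 0.9).
T_J = -D⁻¹(L+U): T[1,2] = -(-0.9)/(-1.8) = -0.5000; T[1,1] = 0.
  T[0,:] = [+0.0000, -0.6190, +0.1429, +0.8095]
  T[1,:] = [-0.1667, +0.0000, -0.5000, -0.9444]
  T[2,:] = [+0.1200, -0.4400, +0.0000, +1.0000]
  T[3,:] = [+0.5556, -0.3333, +0.6667, +0.0000]
|roots of det(T-λI)|: 1.5713, 0.9206, 0.4118, 0.2389.
ρ = 1.5713; 1.5713 > 1, so it fails to converge.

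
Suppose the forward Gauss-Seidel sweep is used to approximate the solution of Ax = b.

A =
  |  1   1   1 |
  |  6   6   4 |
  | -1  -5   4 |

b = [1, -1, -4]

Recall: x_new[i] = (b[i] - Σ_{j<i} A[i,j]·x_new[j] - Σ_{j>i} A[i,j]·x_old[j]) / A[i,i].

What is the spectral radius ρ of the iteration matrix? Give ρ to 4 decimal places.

1.2953

Split A = D + L + U, D = diag(1, 6, 4).
Gauss-Seidel: T = -(D+L)⁻¹U, row 0 first, T[0,2] = -(1)/(1) = -1.0000; later rows by forward substitution.
  T[0,:] = [+0.0000  -1.0000  -1.0000]
  T[1,:] = [+0.0000  +1.0000  +0.3333]
  T[2,:] = [+0.0000  +1.0000  +0.1667]
eigenvalue magnitudes: 1.2953, 0.1287, 0.0000.
ρ = 1.2953; 1.2953 > 1: divergent.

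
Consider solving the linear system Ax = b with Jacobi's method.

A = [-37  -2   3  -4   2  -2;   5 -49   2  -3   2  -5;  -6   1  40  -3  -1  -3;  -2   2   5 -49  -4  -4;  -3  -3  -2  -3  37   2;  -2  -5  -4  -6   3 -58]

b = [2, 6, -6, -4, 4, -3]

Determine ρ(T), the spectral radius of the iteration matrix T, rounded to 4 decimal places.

0.2027

Let D = diag(-37, -49, 40, -49, 37, -58); L, U the strict triangles.
T_J = -D⁻¹(L+U): T[2,4] = -(-1)/(40) = +0.0250; T[2,2] = 0.
  T[0,:] = [+0.0000 -0.0541 +0.0811 -0.1081 +0.0541 -0.0541]
  T[1,:] = [+0.1020 +0.0000 +0.0408 -0.0612 +0.0408 -0.1020]
  T[2,:] = [+0.1500 -0.0250 +0.0000 +0.0750 +0.0250 +0.0750]
  T[3,:] = [-0.0408 +0.0408 +0.1020 +0.0000 -0.0816 -0.0816]
  T[4,:] = [+0.0811 +0.0811 +0.0541 +0.0811 +0.0000 -0.0541]
  T[5,:] = [-0.0345 -0.0862 -0.0690 -0.1034 +0.0517 +0.0000]
|eigenvalues of T|: 0.2027, 0.1248, 0.0785, 0.0785, 0.0591, 0.0556.
spectral radius ρ = 0.2027; 0.2027 < 1, so it converges for any x₀.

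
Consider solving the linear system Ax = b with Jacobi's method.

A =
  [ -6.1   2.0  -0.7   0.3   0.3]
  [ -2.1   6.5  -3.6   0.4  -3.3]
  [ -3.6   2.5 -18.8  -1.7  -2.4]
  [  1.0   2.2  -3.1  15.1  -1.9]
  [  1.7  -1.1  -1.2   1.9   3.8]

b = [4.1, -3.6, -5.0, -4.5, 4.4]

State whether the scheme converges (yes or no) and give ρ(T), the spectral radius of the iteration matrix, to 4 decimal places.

Split A = D + L + U, D = diag(-6.1, 6.5, -18.8, 15.1, 3.8).
Jacobi: T = -D⁻¹(L+U), T[0,2] = -(-0.7)/(-6.1) = -0.1148; T[0,0] = 0.
  T[0,:] = [+0.0000, +0.3279, -0.1148, +0.0492, +0.0492]
  T[1,:] = [+0.3231, +0.0000, +0.5538, -0.0615, +0.5077]
  T[2,:] = [-0.1915, +0.1330, +0.0000, -0.0904, -0.1277]
  T[3,:] = [-0.0662, -0.1457, +0.2053, +0.0000, +0.1258]
  T[4,:] = [-0.4474, +0.2895, +0.3158, -0.5000, +0.0000]
eigenvalue magnitudes: 0.6326, 0.4095, 0.2953, 0.2953, 0.0763.
spectral radius ρ = 0.6326; 0.6326 < 1: convergent.

yes, ρ = 0.6326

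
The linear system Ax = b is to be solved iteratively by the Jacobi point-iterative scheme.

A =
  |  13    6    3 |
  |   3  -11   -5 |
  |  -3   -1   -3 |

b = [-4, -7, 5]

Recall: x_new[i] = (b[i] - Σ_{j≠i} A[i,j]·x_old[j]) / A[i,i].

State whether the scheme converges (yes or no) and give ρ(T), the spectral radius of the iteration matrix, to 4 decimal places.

Let D = diag(13, -11, -3); L, U the strict triangles.
Jacobi: T = -D⁻¹(L+U), T[0,1] = -(6)/(13) = -0.4615; T[0,0] = 0.
  T[0,:] = [+0.0000, -0.4615, -0.2308]
  T[1,:] = [+0.2727, +0.0000, -0.4545]
  T[2,:] = [-1.0000, -0.3333, +0.0000]
eigenvalue magnitudes: 0.7201, 0.5120, 0.5120.
ρ = 0.7201; 0.7201 < 1, so it converges for any x₀.

yes, ρ = 0.7201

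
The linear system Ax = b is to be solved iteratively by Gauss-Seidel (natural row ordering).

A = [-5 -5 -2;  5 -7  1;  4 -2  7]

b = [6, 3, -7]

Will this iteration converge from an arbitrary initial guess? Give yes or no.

Diagonal D = diag(-5, -7, 7); L, U strict lower/upper.
T_GS = -(D+L)⁻¹U: row 0 first, T[0,1] = -(-5)/(-5) = -1.0000; later rows by forward substitution.
  T[0,:] = [+0.0000  -1.0000  -0.4000]
  T[1,:] = [+0.0000  -0.7143  -0.1429]
  T[2,:] = [+0.0000  +0.3673  +0.1878]
|λ(T)| sorted: 0.6518, 0.1252, 0.0000.
ρ(T) = max|λ| = 0.6518; 0.6518 < 1: convergent.

yes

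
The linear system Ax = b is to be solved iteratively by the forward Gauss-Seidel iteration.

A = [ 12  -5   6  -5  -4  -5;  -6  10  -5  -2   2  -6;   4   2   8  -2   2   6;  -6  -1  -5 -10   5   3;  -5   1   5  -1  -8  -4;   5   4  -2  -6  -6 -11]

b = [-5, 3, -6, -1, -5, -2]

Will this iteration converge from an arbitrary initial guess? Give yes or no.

Write A = D+L+U with D = diag(12, 10, 8, -10, -8, -11).
Gauss-Seidel: T = -(D+L)⁻¹U, row 0 first, T[0,3] = -(-5)/(12) = +0.4167; later rows by forward substitution.
  T[0,:] = [+0.0000  +0.4167  -0.5000  +0.4167  +0.3333  +0.4167]
  T[1,:] = [+0.0000  +0.2500  +0.2000  +0.4500  +0.0000  +0.8500]
  T[2,:] = [+0.0000  -0.2708  +0.2000  -0.0708  -0.4167  -1.1708]
  T[3,:] = [+0.0000  -0.1396  +0.1800  -0.2596  +0.5083  +0.5504]
  T[4,:] = [+0.0000  -0.3810  +0.4400  -0.2160  -0.5323  -1.4547]
  T[5,:] = [+0.0000  +0.6135  -0.5291  +0.6253  +0.2403  +1.2046]
eigenvalue magnitudes: 1.6176, 0.8176, 0.2326, 0.1387, 0.1387, 0.0000.
spectral radius ρ = 1.6176; 1.6176 > 1: divergent.

no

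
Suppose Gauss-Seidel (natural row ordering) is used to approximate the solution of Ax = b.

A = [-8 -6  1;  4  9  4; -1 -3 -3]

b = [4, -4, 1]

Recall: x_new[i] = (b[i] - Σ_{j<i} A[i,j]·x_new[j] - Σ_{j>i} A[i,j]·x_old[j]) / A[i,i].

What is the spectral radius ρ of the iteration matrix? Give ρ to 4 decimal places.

0.6093

A = D + L + U where D = diag(-8, 9, -3).
Gauss-Seidel: T = -(D+L)⁻¹U, row 0 first, T[0,2] = -(1)/(-8) = +0.1250; later rows by forward substitution.
  T[0,:] = [+0.0000 -0.7500 +0.1250]
  T[1,:] = [+0.0000 +0.3333 -0.5000]
  T[2,:] = [+0.0000 -0.0833 +0.4583]
eigenvalue magnitudes: 0.6093, 0.1824, 0.0000.
spectral radius ρ = 0.6093; 0.6093 < 1 ⇒ converges.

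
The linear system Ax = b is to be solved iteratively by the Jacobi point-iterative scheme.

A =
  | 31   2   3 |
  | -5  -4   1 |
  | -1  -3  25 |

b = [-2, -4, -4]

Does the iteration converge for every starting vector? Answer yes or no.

yes

Diagonal D = diag(31, -4, 25); L, U strict lower/upper.
Jacobi: T = -D⁻¹(L+U), T[2,0] = -(-1)/(25) = +0.0400; T[2,2] = 0.
  T[0,:] = [+0.0000  -0.0645  -0.0968]
  T[1,:] = [-1.2500  +0.0000  +0.2500]
  T[2,:] = [+0.0400  +0.1200  +0.0000]
|λ(T)| sorted: 0.3787, 0.1914, 0.1914.
ρ = 0.3787; 0.3787 < 1: convergent.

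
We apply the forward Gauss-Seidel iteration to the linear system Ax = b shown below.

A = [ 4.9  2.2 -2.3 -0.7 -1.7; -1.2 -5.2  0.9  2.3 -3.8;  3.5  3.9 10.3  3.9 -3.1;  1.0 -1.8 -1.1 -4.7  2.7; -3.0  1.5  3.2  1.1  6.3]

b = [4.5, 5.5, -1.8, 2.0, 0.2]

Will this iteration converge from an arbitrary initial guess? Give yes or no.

yes

Let D = diag(4.9, -5.2, 10.3, -4.7, 6.3); L, U the strict triangles.
GS T = -(D+L)⁻¹U: row 0 first, T[0,2] = -(-2.3)/(4.9) = +0.4694; later rows by forward substitution.
  T[0,:] = [+0.0000  -0.4490  +0.4694  +0.1429  +0.3469]
  T[1,:] = [+0.0000  +0.1036  +0.0648  +0.4093  -0.8108]
  T[2,:] = [+0.0000  +0.1133  -0.1840  -0.5822  +0.4901]
  T[3,:] = [+0.0000  -0.1617  +0.1181  +0.0099  +0.8441]
  T[4,:] = [+0.0000  -0.2678  +0.2809  +0.2645  -0.0381]
moduli |λ_i(T)| = 0.8776, 0.4101, 0.4101, 0.0545, 0.0000.
ρ(T) = max|λ| = 0.8776; 0.8776 < 1 ⇒ converges.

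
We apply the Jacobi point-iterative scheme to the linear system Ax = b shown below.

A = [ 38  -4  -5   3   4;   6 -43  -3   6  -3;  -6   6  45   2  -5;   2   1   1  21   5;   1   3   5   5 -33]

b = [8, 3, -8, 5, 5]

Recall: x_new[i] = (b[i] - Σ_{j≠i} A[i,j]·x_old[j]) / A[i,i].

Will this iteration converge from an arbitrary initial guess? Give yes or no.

Split A = D + L + U, D = diag(38, -43, 45, 21, -33).
Jacobi: T = -D⁻¹(L+U), T[1,0] = -(6)/(-43) = +0.1395; T[1,1] = 0.
  T[0,:] = [+0.0000  +0.1053  +0.1316  -0.0789  -0.1053]
  T[1,:] = [+0.1395  +0.0000  -0.0698  +0.1395  -0.0698]
  T[2,:] = [+0.1333  -0.1333  +0.0000  -0.0444  +0.1111]
  T[3,:] = [-0.0952  -0.0476  -0.0476  +0.0000  -0.2381]
  T[4,:] = [+0.0303  +0.0909  +0.1515  +0.1515  +0.0000]
|λ(T)| sorted: 0.2870, 0.2220, 0.2220, 0.1902, 0.1071.
spectral radius ρ = 0.2870; 0.2870 < 1: convergent.

yes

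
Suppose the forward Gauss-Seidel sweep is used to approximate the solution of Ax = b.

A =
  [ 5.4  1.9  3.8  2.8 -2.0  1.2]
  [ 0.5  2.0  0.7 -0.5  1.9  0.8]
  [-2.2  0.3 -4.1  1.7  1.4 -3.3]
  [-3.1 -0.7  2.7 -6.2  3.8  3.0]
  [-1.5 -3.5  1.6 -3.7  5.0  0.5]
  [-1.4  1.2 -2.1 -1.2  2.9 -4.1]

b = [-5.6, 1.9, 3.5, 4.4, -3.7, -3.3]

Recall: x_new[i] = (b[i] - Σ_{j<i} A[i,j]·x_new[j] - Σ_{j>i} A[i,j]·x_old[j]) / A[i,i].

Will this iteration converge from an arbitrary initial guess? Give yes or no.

Diagonal D = diag(5.4, 2, -4.1, -6.2, 5, -4.1); L, U strict lower/upper.
Gauss-Seidel: T = -(D+L)⁻¹U, row 0 first, T[0,2] = -(3.8)/(5.4) = -0.7037; later rows by forward substitution.
  T[0,:] = [+0.0000 -0.3519 -0.7037 -0.5185 +0.3704 -0.2222]
  T[1,:] = [+0.0000 +0.0880 -0.1741 +0.3796 -1.0426 -0.3444]
  T[2,:] = [+0.0000 +0.1952 +0.3649 +0.7206 +0.0664 -0.7108]
  T[3,:] = [+0.0000 +0.2510 +0.5304 +0.5302 +0.5744 +0.3243]
  T[4,:] = [+0.0000 +0.0793 -0.0572 +0.2719 -0.2149 +0.0597]
  T[5,:] = [+0.0000 +0.0285 -0.1933 -0.0438 -0.7858 +0.2864]
eigenvalue magnitudes: 1.1895, 0.6094, 0.3943, 0.3943, 0.0095, 0.0000.
ρ(T) = max|λ| = 1.1895; 1.1895 > 1 ⇒ diverges.

no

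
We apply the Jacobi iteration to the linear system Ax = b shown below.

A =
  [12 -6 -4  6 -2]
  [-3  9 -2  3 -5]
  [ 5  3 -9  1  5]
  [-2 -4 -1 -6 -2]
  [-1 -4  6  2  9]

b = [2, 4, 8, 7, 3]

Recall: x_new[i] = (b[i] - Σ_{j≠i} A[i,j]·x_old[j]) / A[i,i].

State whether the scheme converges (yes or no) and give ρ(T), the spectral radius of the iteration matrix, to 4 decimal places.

Write A = D+L+U with D = diag(12, 9, -9, -6, 9).
Jacobi T = -D⁻¹(L+U): T[1,0] = -(-3)/(9) = +0.3333; T[1,1] = 0.
  T[0,:] = [+0.0000  +0.5000  +0.3333  -0.5000  +0.1667]
  T[1,:] = [+0.3333  +0.0000  +0.2222  -0.3333  +0.5556]
  T[2,:] = [+0.5556  +0.3333  +0.0000  +0.1111  +0.5556]
  T[3,:] = [-0.3333  -0.6667  -0.1667  +0.0000  -0.3333]
  T[4,:] = [+0.1111  +0.4444  -0.6667  -0.2222  +0.0000]
moduli |λ_i(T)| = 1.1260, 0.6097, 0.4446, 0.4446, 0.0185.
ρ(T) = max|λ| = 1.1260; 1.1260 > 1 ⇒ diverges.

no, ρ = 1.1260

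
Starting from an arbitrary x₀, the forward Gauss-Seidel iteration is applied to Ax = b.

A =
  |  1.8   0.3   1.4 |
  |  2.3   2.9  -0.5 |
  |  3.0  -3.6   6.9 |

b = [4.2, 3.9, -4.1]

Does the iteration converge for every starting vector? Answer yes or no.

Split A = D + L + U, D = diag(1.8, 2.9, 6.9).
Gauss-Seidel: T = -(D+L)⁻¹U, row 0 first, T[0,1] = -(0.3)/(1.8) = -0.1667; later rows by forward substitution.
  T[0,:] = [+0.0000, -0.1667, -0.7778]
  T[1,:] = [+0.0000, +0.1322, +0.7893]
  T[2,:] = [+0.0000, +0.1414, +0.7500]
|λ(T)| sorted: 0.8961, 0.0139, 0.0000.
ρ(T) = max|λ| = 0.8961; 0.8961 < 1 ⇒ converges.

yes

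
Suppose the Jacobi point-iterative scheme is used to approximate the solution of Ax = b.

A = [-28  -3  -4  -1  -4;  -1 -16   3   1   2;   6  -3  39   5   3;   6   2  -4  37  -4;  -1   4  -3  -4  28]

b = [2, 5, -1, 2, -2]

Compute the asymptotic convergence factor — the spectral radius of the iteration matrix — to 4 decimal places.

0.2200

Write A = D+L+U with D = diag(-28, -16, 39, 37, 28).
Jacobi: T = -D⁻¹(L+U), T[2,0] = -(6)/(39) = -0.1538; T[2,2] = 0.
  T[0,:] = [+0.0000, -0.1071, -0.1429, -0.0357, -0.1429]
  T[1,:] = [-0.0625, +0.0000, +0.1875, +0.0625, +0.1250]
  T[2,:] = [-0.1538, +0.0769, +0.0000, -0.1282, -0.0769]
  T[3,:] = [-0.1622, -0.0541, +0.1081, +0.0000, +0.1081]
  T[4,:] = [+0.0357, -0.1429, +0.1071, +0.1429, +0.0000]
|roots of det(T-λI)|: 0.2200, 0.1729, 0.1729, 0.0508, 0.0301.
ρ(T) = max|λ| = 0.2200; 0.2200 < 1, so it converges for any x₀.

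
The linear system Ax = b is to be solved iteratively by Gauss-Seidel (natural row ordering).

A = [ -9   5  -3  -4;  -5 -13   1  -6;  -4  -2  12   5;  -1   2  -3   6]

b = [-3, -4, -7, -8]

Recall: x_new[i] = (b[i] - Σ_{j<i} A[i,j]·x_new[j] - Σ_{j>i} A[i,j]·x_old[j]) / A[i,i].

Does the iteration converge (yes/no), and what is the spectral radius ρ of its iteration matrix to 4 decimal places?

yes, ρ = 0.5115

Diagonal D = diag(-9, -13, 12, 6); L, U strict lower/upper.
GS T = -(D+L)⁻¹U: row 0 first, T[0,3] = -(-4)/(-9) = -0.4444; later rows by forward substitution.
  T[0,:] = [+0.0000  +0.5556  -0.3333  -0.4444]
  T[1,:] = [+0.0000  -0.2137  +0.2051  -0.2906]
  T[2,:] = [+0.0000  +0.1496  -0.0769  -0.6132]
  T[3,:] = [+0.0000  +0.2386  -0.1624  -0.2838]
moduli |λ_i(T)| = 0.5115, 0.0762, 0.0762, 0.0000.
ρ(T) = max|λ| = 0.5115; 0.5115 < 1 ⇒ converges.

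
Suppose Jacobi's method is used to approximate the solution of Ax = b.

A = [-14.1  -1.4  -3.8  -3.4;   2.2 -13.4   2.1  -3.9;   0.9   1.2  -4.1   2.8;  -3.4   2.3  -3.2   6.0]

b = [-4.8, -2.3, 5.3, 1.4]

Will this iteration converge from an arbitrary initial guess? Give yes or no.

yes

A = D + L + U where D = diag(-14.1, -13.4, -4.1, 6).
Jacobi: T = -D⁻¹(L+U), T[0,2] = -(-3.8)/(-14.1) = -0.2695; T[0,0] = 0.
  T[0,:] = [+0.0000, -0.0993, -0.2695, -0.2411]
  T[1,:] = [+0.1642, +0.0000, +0.1567, -0.2910]
  T[2,:] = [+0.2195, +0.2927, +0.0000, +0.6829]
  T[3,:] = [+0.5667, -0.3833, +0.5333, +0.0000]
|eigenvalues of T|: 0.7919, 0.4203, 0.4203, 0.2699.
ρ(T) = max|λ| = 0.7919; 0.7919 < 1: convergent.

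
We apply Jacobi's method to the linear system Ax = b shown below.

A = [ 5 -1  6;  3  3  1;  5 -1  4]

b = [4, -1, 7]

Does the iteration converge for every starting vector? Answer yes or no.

Split A = D + L + U, D = diag(5, 3, 4).
T_J = -D⁻¹(L+U): T[2,1] = -(-1)/(4) = +0.2500; T[2,2] = 0.
  T[0,:] = [+0.0000, +0.2000, -1.2000]
  T[1,:] = [-1.0000, +0.0000, -0.3333]
  T[2,:] = [-1.2500, +0.2500, +0.0000]
|eigenvalues of T|: 1.2357, 0.8852, 0.3504.
ρ(T) = max|λ| = 1.2357; 1.2357 > 1, so it fails to converge.

no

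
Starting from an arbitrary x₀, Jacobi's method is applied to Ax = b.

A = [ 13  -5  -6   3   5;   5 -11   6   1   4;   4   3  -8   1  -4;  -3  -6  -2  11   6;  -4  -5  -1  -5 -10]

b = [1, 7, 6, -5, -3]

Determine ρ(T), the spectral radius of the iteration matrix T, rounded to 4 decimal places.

1.1596

Split A = D + L + U, D = diag(13, -11, -8, 11, -10).
Jacobi T = -D⁻¹(L+U): T[3,1] = -(-6)/(11) = +0.5455; T[3,3] = 0.
  T[0,:] = [+0.0000, +0.3846, +0.4615, -0.2308, -0.3846]
  T[1,:] = [+0.4545, +0.0000, +0.5455, +0.0909, +0.3636]
  T[2,:] = [+0.5000, +0.3750, +0.0000, +0.1250, -0.5000]
  T[3,:] = [+0.2727, +0.5455, +0.1818, +0.0000, -0.5455]
  T[4,:] = [-0.4000, -0.5000, -0.1000, -0.5000, +0.0000]
|λ(T)| sorted: 1.1596, 0.6828, 0.2448, 0.2448, 0.1291.
ρ = 1.1596; 1.1596 > 1, so it fails to converge.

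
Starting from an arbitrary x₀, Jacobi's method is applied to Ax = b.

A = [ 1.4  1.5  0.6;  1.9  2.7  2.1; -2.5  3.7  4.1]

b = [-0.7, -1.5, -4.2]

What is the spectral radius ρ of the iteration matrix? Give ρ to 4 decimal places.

1.1808

Let D = diag(1.4, 2.7, 4.1); L, U the strict triangles.
Jacobi T = -D⁻¹(L+U): T[0,1] = -(1.5)/(1.4) = -1.0714; T[0,0] = 0.
  T[0,:] = [+0.0000, -1.0714, -0.4286]
  T[1,:] = [-0.7037, +0.0000, -0.7778]
  T[2,:] = [+0.6098, -0.9024, +0.0000]
|roots of det(T-λI)|: 1.1808, 0.9761, 0.2047.
ρ(T) = max|λ| = 1.1808; 1.1808 > 1, so it fails to converge.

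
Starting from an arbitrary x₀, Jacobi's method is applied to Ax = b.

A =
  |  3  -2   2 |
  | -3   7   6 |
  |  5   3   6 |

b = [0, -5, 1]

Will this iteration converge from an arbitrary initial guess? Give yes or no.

Split A = D + L + U, D = diag(3, 7, 6).
T_J = -D⁻¹(L+U): T[0,2] = -(2)/(3) = -0.6667; T[0,0] = 0.
  T[0,:] = [+0.0000, +0.6667, -0.6667]
  T[1,:] = [+0.4286, +0.0000, -0.8571]
  T[2,:] = [-0.8333, -0.5000, +0.0000]
|eigenvalues of T|: 1.3188, 0.6851, 0.6851.
ρ(T) = max|λ| = 1.3188; 1.3188 > 1: divergent.

no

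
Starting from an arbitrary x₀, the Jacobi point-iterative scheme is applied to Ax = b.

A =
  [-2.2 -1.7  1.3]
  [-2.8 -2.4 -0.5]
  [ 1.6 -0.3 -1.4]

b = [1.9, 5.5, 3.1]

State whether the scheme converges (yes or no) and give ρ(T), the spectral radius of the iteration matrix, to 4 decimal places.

no, ρ = 1.3654

A = D + L + U where D = diag(-2.2, -2.4, -1.4).
Jacobi: T = -D⁻¹(L+U), T[2,0] = -(1.6)/(-1.4) = +1.1429; T[2,2] = 0.
  T[0,:] = [+0.0000 -0.7727 +0.5909]
  T[1,:] = [-1.1667 +0.0000 -0.2083]
  T[2,:] = [+1.1429 -0.2143 +0.0000]
|λ(T)| sorted: 1.3654, 1.1551, 0.2103.
ρ = 1.3654; 1.3654 > 1 ⇒ diverges.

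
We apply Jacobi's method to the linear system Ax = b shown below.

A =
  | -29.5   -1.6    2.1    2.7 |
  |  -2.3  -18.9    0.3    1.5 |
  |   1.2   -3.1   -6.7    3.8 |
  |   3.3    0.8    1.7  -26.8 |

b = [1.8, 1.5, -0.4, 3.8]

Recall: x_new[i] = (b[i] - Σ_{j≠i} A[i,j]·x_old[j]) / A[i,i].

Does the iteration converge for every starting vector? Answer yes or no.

A = D + L + U where D = diag(-29.5, -18.9, -6.7, -26.8).
T_J = -D⁻¹(L+U): T[2,3] = -(3.8)/(-6.7) = +0.5672; T[2,2] = 0.
  T[0,:] = [+0.0000, -0.0542, +0.0712, +0.0915]
  T[1,:] = [-0.1217, +0.0000, +0.0159, +0.0794]
  T[2,:] = [+0.1791, -0.4627, +0.0000, +0.5672]
  T[3,:] = [+0.1231, +0.0299, +0.0634, +0.0000]
|eigenvalues of T|: 0.2842, 0.1838, 0.1838, 0.0446.
spectral radius ρ = 0.2842; 0.2842 < 1, so it converges for any x₀.

yes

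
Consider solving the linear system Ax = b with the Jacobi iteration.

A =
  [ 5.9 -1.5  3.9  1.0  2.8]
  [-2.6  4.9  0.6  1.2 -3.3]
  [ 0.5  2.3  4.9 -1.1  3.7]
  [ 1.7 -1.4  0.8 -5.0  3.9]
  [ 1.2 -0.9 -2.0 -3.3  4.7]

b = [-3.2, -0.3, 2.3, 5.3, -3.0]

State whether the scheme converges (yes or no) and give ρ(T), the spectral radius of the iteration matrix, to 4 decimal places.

no, ρ = 1.1279

Let D = diag(5.9, 4.9, 4.9, -5, 4.7); L, U the strict triangles.
Jacobi: T = -D⁻¹(L+U), T[3,1] = -(-1.4)/(-5) = -0.2800; T[3,3] = 0.
  T[0,:] = [+0.0000  +0.2542  -0.6610  -0.1695  -0.4746]
  T[1,:] = [+0.5306  +0.0000  -0.1224  -0.2449  +0.6735]
  T[2,:] = [-0.1020  -0.4694  +0.0000  +0.2245  -0.7551]
  T[3,:] = [+0.3400  -0.2800  +0.1600  +0.0000  +0.7800]
  T[4,:] = [-0.2553  +0.1915  +0.4255  +0.7021  +0.0000]
moduli |λ_i(T)| = 1.1279, 0.6015, 0.6015, 0.3308, 0.3308.
spectral radius ρ = 1.1279; 1.1279 > 1, so it fails to converge.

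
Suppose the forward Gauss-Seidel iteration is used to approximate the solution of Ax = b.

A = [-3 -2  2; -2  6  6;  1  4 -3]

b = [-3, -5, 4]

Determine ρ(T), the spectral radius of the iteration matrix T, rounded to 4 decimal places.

1.2193

A = D + L + U where D = diag(-3, 6, -3).
T_GS = -(D+L)⁻¹U: row 0 first, T[0,1] = -(-2)/(-3) = -0.6667; later rows by forward substitution.
  T[0,:] = [+0.0000, -0.6667, +0.6667]
  T[1,:] = [+0.0000, -0.2222, -0.7778]
  T[2,:] = [+0.0000, -0.5185, -0.8148]
|roots of det(T-λI)|: 1.2193, 0.1823, 0.0000.
ρ(T) = max|λ| = 1.2193; 1.2193 > 1, so it fails to converge.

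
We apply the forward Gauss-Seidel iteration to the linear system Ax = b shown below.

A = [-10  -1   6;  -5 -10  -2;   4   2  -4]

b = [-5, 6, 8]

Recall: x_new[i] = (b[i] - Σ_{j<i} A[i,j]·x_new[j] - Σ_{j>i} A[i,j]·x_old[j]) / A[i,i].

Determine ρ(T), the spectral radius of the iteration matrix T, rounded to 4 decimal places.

Split A = D + L + U, D = diag(-10, -10, -4).
T_GS = -(D+L)⁻¹U: row 0 first, T[0,1] = -(-1)/(-10) = -0.1000; later rows by forward substitution.
  T[0,:] = [+0.0000  -0.1000  +0.6000]
  T[1,:] = [+0.0000  +0.0500  -0.5000]
  T[2,:] = [+0.0000  -0.0750  +0.3500]
|roots of det(T-λI)|: 0.4449, 0.0449, 0.0000.
ρ = 0.4449; 0.4449 < 1, so it converges for any x₀.

0.4449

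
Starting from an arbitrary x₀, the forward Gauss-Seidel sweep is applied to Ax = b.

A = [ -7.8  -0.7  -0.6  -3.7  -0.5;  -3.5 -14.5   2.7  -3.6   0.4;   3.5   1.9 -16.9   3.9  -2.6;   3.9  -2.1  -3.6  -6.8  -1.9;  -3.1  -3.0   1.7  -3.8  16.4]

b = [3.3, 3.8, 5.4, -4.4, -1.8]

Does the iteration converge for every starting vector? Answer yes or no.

Let D = diag(-7.8, -14.5, -16.9, -6.8, 16.4); L, U the strict triangles.
GS T = -(D+L)⁻¹U: row 0 first, T[0,1] = -(-0.7)/(-7.8) = -0.0897; later rows by forward substitution.
  T[0,:] = [+0.0000 -0.0897 -0.0769 -0.4744 -0.0641]
  T[1,:] = [+0.0000 +0.0217 +0.2048 -0.1338 +0.0431]
  T[2,:] = [+0.0000 -0.0162 +0.0071 +0.1175 -0.1623]
  T[3,:] = [+0.0000 -0.0496 -0.1111 -0.2929 -0.2436]
  T[4,:] = [+0.0000 -0.0228 -0.0036 -0.1942 -0.0439]
moduli |λ_i(T)| = 0.4269, 0.1183, 0.1183, 0.0341, 0.0000.
spectral radius ρ = 0.4269; 0.4269 < 1: convergent.

yes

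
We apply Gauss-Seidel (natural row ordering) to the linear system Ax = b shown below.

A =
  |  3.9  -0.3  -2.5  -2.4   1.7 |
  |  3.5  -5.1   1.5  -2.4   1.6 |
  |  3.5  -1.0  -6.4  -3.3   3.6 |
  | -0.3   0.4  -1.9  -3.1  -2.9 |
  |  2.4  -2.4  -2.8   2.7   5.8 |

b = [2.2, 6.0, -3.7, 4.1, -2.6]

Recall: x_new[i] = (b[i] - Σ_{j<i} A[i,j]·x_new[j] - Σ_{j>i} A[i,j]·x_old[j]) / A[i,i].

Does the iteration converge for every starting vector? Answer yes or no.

no

Write A = D+L+U with D = diag(3.9, -5.1, -6.4, -3.1, 5.8).
Gauss-Seidel: T = -(D+L)⁻¹U, row 0 first, T[0,4] = -(1.7)/(3.9) = -0.4359; later rows by forward substitution.
  T[0,:] = [+0.0000  +0.0769  +0.6410  +0.6154  -0.4359]
  T[1,:] = [+0.0000  +0.0528  +0.7340  -0.0483  +0.0146]
  T[2,:] = [+0.0000  +0.0338  +0.2359  -0.1715  +0.3218]
  T[3,:] = [+0.0000  -0.0214  -0.1119  +0.0394  -1.0887]
  T[4,:] = [+0.0000  +0.0163  +0.2044  -0.3758  +0.8486]
|eigenvalues of T|: 1.2926, 0.3027, 0.2357, 0.0490, 0.0000.
ρ = 1.2926; 1.2926 > 1, so it fails to converge.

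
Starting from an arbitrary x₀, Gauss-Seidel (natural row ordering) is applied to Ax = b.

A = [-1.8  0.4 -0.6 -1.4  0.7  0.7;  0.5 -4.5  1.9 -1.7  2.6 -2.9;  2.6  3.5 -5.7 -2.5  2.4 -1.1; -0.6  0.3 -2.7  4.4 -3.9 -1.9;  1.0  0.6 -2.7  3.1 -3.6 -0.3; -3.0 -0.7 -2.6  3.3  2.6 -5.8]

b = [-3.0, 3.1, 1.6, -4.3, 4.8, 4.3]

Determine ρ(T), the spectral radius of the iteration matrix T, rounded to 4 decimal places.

1.2181

Split A = D + L + U, D = diag(-1.8, -4.5, -5.7, 4.4, -3.6, -5.8).
Gauss-Seidel: T = -(D+L)⁻¹U, row 0 first, T[0,1] = -(0.4)/(-1.8) = +0.2222; later rows by forward substitution.
  T[0,:] = [+0.0000  +0.2222  -0.3333  -0.7778  +0.3889  +0.3889]
  T[1,:] = [+0.0000  +0.0247  +0.3852  -0.4642  +0.6210  -0.6012]
  T[2,:] = [+0.0000  +0.1165  +0.0845  -1.0784  +0.9797  -0.3848]
  T[3,:] = [+0.0000  +0.1001  -0.0199  -0.7362  +1.4983  +0.2897]
  T[4,:] = [+0.0000  +0.0647  -0.1089  -0.1185  +0.7669  +0.4626]
  T[5,:] = [+0.0000  -0.0842  +0.0279  +0.4698  +0.4809  +0.4161]
eigenvalue magnitudes: 1.2181, 0.4864, 0.4864, 0.1604, 0.0340, 0.0000.
spectral radius ρ = 1.2181; 1.2181 > 1, so it fails to converge.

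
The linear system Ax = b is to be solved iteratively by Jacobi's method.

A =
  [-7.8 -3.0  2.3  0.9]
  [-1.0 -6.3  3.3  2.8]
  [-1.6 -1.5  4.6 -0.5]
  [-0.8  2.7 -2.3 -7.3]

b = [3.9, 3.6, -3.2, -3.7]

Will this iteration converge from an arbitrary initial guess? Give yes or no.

Split A = D + L + U, D = diag(-7.8, -6.3, 4.6, -7.3).
T_J = -D⁻¹(L+U): T[1,2] = -(3.3)/(-6.3) = +0.5238; T[1,1] = 0.
  T[0,:] = [+0.0000, -0.3846, +0.2949, +0.1154]
  T[1,:] = [-0.1587, +0.0000, +0.5238, +0.4444]
  T[2,:] = [+0.3478, +0.3261, +0.0000, +0.1087]
  T[3,:] = [-0.1096, +0.3699, -0.3151, +0.0000]
|eigenvalues of T|: 0.7850, 0.5263, 0.1677, 0.1677.
ρ = 0.7850; 0.7850 < 1 ⇒ converges.

yes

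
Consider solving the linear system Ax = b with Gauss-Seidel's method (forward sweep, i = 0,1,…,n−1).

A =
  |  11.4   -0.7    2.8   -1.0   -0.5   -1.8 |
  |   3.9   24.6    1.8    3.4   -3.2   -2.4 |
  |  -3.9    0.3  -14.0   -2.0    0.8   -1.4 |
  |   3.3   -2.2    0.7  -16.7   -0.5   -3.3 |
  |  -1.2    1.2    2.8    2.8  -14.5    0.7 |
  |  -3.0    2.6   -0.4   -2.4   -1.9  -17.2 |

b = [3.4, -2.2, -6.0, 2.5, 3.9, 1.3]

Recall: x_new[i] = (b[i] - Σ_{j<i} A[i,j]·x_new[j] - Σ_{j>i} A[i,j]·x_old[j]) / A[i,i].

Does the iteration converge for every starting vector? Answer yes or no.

yes

Let D = diag(11.4, 24.6, -14, -16.7, -14.5, -17.2); L, U the strict triangles.
GS T = -(D+L)⁻¹U: row 0 first, T[0,3] = -(-1)/(11.4) = +0.0877; later rows by forward substitution.
  T[0,:] = [+0.0000 +0.0614 -0.2456 +0.0877 +0.0439 +0.1579]
  T[1,:] = [+0.0000 -0.0097 -0.0342 -0.1521 +0.1231 +0.0725]
  T[2,:] = [+0.0000 -0.0173 +0.0677 -0.1706 +0.0476 -0.1424]
  T[3,:] = [+0.0000 +0.0127 -0.0412 +0.0302 -0.0355 -0.1819]
  T[4,:] = [+0.0000 -0.0068 +0.0226 -0.0469 +0.0089 -0.0214]
  T[5,:] = [+0.0000 -0.0128 +0.0393 -0.0334 +0.0138 +0.0145]
|λ(T)| sorted: 0.1592, 0.0590, 0.0590, 0.0323, 0.0090, 0.0000.
ρ = 0.1592; 0.1592 < 1, so it converges for any x₀.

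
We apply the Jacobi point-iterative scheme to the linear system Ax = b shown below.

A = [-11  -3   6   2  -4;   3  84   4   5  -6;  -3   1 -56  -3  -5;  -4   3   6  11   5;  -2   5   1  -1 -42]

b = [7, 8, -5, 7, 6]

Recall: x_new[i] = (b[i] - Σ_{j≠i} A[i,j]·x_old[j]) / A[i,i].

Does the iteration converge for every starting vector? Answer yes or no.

yes

Diagonal D = diag(-11, 84, -56, 11, -42); L, U strict lower/upper.
Jacobi: T = -D⁻¹(L+U), T[3,0] = -(-4)/(11) = +0.3636; T[3,3] = 0.
  T[0,:] = [+0.0000, -0.2727, +0.5455, +0.1818, -0.3636]
  T[1,:] = [-0.0357, +0.0000, -0.0476, -0.0595, +0.0714]
  T[2,:] = [-0.0536, +0.0179, +0.0000, -0.0536, -0.0893]
  T[3,:] = [+0.3636, -0.2727, -0.5455, +0.0000, -0.4545]
  T[4,:] = [-0.0476, +0.1190, +0.0238, -0.0238, +0.0000]
moduli |λ_i(T)| = 0.4148, 0.2554, 0.1490, 0.0638, 0.0638.
spectral radius ρ = 0.4148; 0.4148 < 1 ⇒ converges.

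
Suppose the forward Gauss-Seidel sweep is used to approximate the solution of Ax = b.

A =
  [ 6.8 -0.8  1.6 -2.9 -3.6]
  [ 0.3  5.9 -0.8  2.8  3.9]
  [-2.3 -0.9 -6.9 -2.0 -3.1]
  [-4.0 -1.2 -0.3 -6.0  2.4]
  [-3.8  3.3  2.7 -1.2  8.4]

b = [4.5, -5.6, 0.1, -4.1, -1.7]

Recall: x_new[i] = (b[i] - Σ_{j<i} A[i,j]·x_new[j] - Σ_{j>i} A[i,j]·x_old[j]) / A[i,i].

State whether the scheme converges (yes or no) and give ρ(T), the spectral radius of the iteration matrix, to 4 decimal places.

yes, ρ = 0.8645

Split A = D + L + U, D = diag(6.8, 5.9, -6.9, -6, 8.4).
GS T = -(D+L)⁻¹U: row 0 first, T[0,2] = -(1.6)/(6.8) = -0.2353; later rows by forward substitution.
  T[0,:] = [+0.0000, +0.1176, -0.2353, +0.4265, +0.5294]
  T[1,:] = [+0.0000, -0.0060, +0.1476, -0.4963, -0.6879]
  T[2,:] = [+0.0000, -0.0384, +0.0592, -0.3673, -0.5360]
  T[3,:] = [+0.0000, -0.0753, +0.1244, -0.1667, +0.2114]
  T[4,:] = [+0.0000, +0.0572, -0.1657, +0.4821, +0.7123]
eigenvalue magnitudes: 0.8645, 0.2393, 0.0782, 0.0517, 0.0000.
spectral radius ρ = 0.8645; 0.8645 < 1, so it converges for any x₀.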